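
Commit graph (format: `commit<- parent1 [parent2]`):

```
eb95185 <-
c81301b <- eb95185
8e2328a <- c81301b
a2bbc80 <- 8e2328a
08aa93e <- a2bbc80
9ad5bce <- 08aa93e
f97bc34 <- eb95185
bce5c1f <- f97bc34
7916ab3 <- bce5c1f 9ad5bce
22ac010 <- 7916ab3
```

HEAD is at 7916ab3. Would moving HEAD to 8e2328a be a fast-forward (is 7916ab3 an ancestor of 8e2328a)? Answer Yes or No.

No

A fast-forward from 7916ab3 to 8e2328a is possible iff 7916ab3 is an ancestor of 8e2328a.
Ancestors of 8e2328a: {8e2328a, c81301b, eb95185}.
7916ab3 is not among them, so fast-forward is not possible.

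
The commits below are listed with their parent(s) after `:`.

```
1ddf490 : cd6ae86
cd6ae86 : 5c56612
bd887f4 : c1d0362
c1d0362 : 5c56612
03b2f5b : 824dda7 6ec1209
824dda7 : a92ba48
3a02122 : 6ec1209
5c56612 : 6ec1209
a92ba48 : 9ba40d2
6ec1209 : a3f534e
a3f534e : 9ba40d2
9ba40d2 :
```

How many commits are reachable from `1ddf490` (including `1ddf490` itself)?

Walking parent pointers from 1ddf490: reachable set = {1ddf490, 5c56612, 6ec1209, 9ba40d2, a3f534e, cd6ae86}.
That is 6 commits.

6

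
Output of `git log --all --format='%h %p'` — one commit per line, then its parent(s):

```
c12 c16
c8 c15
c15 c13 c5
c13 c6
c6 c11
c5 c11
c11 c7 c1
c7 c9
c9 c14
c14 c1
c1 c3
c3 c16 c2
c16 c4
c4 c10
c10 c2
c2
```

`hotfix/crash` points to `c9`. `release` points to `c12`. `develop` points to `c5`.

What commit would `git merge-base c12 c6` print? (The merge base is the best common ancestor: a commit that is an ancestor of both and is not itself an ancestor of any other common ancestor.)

c16

Ancestors of c12: {c10, c12, c16, c2, c4}.
Ancestors of c6: {c1, c10, c11, c14, c16, c2, c3, c4, c6, c7, c9}.
Common ancestors: {c10, c16, c2, c4}.
Among these, c16 is not an ancestor of any other common ancestor — it is the merge base.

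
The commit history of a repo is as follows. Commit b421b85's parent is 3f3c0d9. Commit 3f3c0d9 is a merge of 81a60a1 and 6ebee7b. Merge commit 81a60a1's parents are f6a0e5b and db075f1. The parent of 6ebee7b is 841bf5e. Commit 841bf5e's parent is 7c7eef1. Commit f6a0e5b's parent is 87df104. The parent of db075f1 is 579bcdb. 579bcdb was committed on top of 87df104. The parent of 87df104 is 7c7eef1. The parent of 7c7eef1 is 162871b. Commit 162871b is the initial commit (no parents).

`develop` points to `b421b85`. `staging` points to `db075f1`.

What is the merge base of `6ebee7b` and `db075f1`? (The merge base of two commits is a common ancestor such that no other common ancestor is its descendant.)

7c7eef1

Ancestors of 6ebee7b: {162871b, 6ebee7b, 7c7eef1, 841bf5e}.
Ancestors of db075f1: {162871b, 579bcdb, 7c7eef1, 87df104, db075f1}.
Common ancestors: {162871b, 7c7eef1}.
Among these, 7c7eef1 is not an ancestor of any other common ancestor — it is the merge base.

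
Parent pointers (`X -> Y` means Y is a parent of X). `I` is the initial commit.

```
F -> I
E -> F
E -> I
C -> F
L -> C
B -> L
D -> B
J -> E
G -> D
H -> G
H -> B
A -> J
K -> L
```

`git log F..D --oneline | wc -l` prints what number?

Reachable from D: {B, C, D, F, I, L}.
Reachable from F: {F, I}.
In D's history but not F's: {B, C, D, L} — 4 commits.

4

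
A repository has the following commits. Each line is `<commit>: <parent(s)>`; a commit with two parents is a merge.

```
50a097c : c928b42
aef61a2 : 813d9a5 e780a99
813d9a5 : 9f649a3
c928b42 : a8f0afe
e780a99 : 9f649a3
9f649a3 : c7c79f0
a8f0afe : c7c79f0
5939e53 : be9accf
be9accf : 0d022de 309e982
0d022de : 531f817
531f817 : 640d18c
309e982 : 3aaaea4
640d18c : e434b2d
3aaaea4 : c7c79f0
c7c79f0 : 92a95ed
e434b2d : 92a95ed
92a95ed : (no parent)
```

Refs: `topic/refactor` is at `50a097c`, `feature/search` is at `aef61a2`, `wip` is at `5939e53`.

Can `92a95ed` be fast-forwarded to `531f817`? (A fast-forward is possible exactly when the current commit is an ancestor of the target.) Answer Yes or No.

Yes

A fast-forward from 92a95ed to 531f817 is possible iff 92a95ed is an ancestor of 531f817.
Ancestors of 531f817: {531f817, 640d18c, 92a95ed, e434b2d}.
92a95ed is among them, so fast-forward is possible.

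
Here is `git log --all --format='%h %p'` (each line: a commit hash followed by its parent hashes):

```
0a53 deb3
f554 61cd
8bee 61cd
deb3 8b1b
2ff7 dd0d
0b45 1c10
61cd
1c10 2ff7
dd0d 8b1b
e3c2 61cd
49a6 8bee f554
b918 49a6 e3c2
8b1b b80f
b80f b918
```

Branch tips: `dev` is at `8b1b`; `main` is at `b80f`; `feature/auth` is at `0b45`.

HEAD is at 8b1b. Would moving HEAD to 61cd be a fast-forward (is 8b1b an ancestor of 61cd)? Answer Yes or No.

A fast-forward from 8b1b to 61cd is possible iff 8b1b is an ancestor of 61cd.
Ancestors of 61cd: {61cd}.
8b1b is not among them, so fast-forward is not possible.

No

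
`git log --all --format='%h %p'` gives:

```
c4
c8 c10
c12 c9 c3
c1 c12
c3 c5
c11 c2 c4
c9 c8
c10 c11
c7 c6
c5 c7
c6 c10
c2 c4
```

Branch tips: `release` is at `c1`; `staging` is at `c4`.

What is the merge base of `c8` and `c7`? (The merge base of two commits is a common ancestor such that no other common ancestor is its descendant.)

c10

Ancestors of c8: {c10, c11, c2, c4, c8}.
Ancestors of c7: {c10, c11, c2, c4, c6, c7}.
Common ancestors: {c10, c11, c2, c4}.
Among these, c10 is not an ancestor of any other common ancestor — it is the merge base.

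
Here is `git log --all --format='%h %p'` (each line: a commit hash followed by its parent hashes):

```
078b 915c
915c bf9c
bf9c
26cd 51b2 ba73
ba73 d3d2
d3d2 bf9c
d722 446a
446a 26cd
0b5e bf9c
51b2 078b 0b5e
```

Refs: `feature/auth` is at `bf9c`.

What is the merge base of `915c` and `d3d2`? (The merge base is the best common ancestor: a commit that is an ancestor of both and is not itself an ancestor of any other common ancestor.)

bf9c

Ancestors of 915c: {915c, bf9c}.
Ancestors of d3d2: {bf9c, d3d2}.
Common ancestors: {bf9c}.
The only common ancestor is bf9c, so it is the merge base.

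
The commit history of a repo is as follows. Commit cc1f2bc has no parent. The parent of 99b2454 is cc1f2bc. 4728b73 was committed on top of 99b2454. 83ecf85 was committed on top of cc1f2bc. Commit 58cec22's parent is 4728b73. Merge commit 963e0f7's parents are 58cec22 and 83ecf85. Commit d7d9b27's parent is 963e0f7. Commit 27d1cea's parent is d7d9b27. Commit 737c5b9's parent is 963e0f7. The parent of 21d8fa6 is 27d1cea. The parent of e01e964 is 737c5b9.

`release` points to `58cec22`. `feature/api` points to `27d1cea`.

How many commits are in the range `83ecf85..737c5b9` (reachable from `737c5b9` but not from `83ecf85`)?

Reachable from 737c5b9: {4728b73, 58cec22, 737c5b9, 83ecf85, 963e0f7, 99b2454, cc1f2bc}.
Reachable from 83ecf85: {83ecf85, cc1f2bc}.
In 737c5b9's history but not 83ecf85's: {4728b73, 58cec22, 737c5b9, 963e0f7, 99b2454} — 5 commits.

5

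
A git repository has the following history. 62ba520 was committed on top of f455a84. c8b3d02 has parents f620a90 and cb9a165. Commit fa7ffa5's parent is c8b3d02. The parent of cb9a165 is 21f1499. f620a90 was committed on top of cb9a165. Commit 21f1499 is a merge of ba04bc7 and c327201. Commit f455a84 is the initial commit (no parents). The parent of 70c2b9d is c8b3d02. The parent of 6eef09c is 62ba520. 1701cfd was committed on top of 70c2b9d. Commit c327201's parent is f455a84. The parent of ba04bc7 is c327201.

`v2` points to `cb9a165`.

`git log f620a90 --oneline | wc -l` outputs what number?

Walking parent pointers from f620a90: reachable set = {21f1499, ba04bc7, c327201, cb9a165, f455a84, f620a90}.
That is 6 commits.

6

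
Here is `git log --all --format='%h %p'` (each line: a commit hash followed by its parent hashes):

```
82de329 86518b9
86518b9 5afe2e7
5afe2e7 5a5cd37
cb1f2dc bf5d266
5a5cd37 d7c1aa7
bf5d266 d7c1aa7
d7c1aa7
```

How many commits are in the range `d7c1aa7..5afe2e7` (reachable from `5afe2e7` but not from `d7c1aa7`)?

Reachable from 5afe2e7: {5a5cd37, 5afe2e7, d7c1aa7}.
Reachable from d7c1aa7: {d7c1aa7}.
In 5afe2e7's history but not d7c1aa7's: {5a5cd37, 5afe2e7} — 2 commits.

2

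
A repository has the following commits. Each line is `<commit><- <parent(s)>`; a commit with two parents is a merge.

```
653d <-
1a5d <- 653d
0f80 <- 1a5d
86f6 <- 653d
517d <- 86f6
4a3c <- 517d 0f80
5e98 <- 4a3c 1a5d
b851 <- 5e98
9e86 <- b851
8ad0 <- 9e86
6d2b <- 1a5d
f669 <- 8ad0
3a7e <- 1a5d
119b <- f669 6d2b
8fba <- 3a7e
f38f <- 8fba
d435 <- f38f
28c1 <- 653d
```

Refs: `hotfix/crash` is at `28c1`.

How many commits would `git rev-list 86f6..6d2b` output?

2

Reachable from 6d2b: {1a5d, 653d, 6d2b}.
Reachable from 86f6: {653d, 86f6}.
In 6d2b's history but not 86f6's: {1a5d, 6d2b} — 2 commits.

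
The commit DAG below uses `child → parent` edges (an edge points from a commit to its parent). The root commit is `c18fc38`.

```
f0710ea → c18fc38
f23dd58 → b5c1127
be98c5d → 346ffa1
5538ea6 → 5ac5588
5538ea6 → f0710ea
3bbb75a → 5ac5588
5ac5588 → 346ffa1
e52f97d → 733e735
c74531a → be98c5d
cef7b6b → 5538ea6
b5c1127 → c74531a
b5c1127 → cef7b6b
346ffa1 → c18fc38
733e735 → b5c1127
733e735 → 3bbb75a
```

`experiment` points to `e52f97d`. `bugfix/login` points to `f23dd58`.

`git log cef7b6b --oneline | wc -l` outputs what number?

6

Walking parent pointers from cef7b6b: reachable set = {346ffa1, 5538ea6, 5ac5588, c18fc38, cef7b6b, f0710ea}.
That is 6 commits.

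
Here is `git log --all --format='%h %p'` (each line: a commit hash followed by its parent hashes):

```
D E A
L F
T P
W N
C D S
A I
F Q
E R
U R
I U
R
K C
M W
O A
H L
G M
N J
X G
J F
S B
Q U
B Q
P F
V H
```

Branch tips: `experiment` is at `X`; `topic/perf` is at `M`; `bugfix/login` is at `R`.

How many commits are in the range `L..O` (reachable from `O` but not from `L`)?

3

Reachable from O: {A, I, O, R, U}.
Reachable from L: {F, L, Q, R, U}.
In O's history but not L's: {A, I, O} — 3 commits.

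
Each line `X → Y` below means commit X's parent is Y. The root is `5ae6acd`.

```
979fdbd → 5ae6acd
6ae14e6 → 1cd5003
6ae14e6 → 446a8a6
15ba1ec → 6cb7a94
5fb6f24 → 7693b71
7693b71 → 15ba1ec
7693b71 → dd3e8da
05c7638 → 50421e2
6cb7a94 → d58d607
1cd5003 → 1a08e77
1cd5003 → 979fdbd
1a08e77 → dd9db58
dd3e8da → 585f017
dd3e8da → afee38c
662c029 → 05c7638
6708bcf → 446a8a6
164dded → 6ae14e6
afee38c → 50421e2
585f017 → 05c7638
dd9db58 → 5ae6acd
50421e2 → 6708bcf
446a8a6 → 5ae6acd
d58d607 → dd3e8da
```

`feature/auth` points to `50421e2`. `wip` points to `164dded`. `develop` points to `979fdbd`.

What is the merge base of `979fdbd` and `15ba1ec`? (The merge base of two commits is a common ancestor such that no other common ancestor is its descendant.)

Ancestors of 979fdbd: {5ae6acd, 979fdbd}.
Ancestors of 15ba1ec: {05c7638, 15ba1ec, 446a8a6, 50421e2, 585f017, 5ae6acd, 6708bcf, 6cb7a94, afee38c, d58d607, dd3e8da}.
Common ancestors: {5ae6acd}.
The only common ancestor is 5ae6acd, so it is the merge base.

5ae6acd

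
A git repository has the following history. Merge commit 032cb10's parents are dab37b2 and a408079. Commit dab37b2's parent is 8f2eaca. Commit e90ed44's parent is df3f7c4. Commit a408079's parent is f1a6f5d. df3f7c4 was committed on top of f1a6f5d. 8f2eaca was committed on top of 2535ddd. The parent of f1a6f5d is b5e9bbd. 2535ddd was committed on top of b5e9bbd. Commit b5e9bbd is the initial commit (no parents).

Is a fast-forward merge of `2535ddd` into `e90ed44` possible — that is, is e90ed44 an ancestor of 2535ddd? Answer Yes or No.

No

A fast-forward from e90ed44 to 2535ddd is possible iff e90ed44 is an ancestor of 2535ddd.
Ancestors of 2535ddd: {2535ddd, b5e9bbd}.
e90ed44 is not among them, so fast-forward is not possible.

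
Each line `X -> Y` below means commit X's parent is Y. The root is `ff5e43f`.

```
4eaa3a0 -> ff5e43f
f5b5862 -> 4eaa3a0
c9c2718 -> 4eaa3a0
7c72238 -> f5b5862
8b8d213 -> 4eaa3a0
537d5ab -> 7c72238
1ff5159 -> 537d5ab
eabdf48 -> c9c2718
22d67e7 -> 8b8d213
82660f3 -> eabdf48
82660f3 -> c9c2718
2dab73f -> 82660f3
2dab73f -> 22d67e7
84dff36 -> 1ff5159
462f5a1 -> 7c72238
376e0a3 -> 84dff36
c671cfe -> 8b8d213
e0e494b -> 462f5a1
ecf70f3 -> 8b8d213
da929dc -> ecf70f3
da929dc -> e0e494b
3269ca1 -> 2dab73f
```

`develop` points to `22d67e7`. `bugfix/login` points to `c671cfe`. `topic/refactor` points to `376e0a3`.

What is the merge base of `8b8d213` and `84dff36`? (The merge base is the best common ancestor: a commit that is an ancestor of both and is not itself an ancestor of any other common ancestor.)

4eaa3a0

Ancestors of 8b8d213: {4eaa3a0, 8b8d213, ff5e43f}.
Ancestors of 84dff36: {1ff5159, 4eaa3a0, 537d5ab, 7c72238, 84dff36, f5b5862, ff5e43f}.
Common ancestors: {4eaa3a0, ff5e43f}.
Among these, 4eaa3a0 is not an ancestor of any other common ancestor — it is the merge base.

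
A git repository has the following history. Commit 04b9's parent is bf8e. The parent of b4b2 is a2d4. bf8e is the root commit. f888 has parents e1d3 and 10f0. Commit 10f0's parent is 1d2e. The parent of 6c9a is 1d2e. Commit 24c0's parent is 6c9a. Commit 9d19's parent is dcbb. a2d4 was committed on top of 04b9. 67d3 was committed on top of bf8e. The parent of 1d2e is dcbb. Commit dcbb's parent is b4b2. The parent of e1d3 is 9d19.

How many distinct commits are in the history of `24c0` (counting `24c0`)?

Walking parent pointers from 24c0: reachable set = {04b9, 1d2e, 24c0, 6c9a, a2d4, b4b2, bf8e, dcbb}.
That is 8 commits.

8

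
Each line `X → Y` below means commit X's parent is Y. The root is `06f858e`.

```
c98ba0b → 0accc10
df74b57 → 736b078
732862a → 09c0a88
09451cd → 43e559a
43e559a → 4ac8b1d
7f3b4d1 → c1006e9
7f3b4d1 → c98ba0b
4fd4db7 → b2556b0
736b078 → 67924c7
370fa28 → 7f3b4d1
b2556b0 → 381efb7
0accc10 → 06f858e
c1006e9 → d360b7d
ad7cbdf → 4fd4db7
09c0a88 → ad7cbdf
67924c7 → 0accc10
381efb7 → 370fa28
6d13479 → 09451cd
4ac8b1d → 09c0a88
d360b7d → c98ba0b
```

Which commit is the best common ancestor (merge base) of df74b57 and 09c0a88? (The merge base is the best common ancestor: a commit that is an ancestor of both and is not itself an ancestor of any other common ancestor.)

0accc10

Ancestors of df74b57: {06f858e, 0accc10, 67924c7, 736b078, df74b57}.
Ancestors of 09c0a88: {06f858e, 09c0a88, 0accc10, 370fa28, 381efb7, 4fd4db7, 7f3b4d1, ad7cbdf, b2556b0, c1006e9, c98ba0b, d360b7d}.
Common ancestors: {06f858e, 0accc10}.
Among these, 0accc10 is not an ancestor of any other common ancestor — it is the merge base.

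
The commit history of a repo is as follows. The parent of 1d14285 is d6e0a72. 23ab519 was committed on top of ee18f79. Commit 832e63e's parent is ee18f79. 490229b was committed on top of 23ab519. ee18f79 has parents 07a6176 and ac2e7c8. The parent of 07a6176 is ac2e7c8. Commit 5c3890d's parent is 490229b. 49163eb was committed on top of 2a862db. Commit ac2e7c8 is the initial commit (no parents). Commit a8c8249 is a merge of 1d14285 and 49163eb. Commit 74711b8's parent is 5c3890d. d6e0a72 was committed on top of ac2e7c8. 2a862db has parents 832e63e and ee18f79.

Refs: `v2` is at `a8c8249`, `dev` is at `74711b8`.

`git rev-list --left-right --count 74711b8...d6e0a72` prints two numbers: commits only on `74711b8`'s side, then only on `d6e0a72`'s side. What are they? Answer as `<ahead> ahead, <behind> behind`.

Reachable from 74711b8: {07a6176, 23ab519, 490229b, 5c3890d, 74711b8, ac2e7c8, ee18f79}.
Reachable from d6e0a72: {ac2e7c8, d6e0a72}.
Only in 74711b8's history (ahead): {07a6176, 23ab519, 490229b, 5c3890d, 74711b8, ee18f79} — 6.
Only in d6e0a72's history (behind): {d6e0a72} — 1.

6 ahead, 1 behind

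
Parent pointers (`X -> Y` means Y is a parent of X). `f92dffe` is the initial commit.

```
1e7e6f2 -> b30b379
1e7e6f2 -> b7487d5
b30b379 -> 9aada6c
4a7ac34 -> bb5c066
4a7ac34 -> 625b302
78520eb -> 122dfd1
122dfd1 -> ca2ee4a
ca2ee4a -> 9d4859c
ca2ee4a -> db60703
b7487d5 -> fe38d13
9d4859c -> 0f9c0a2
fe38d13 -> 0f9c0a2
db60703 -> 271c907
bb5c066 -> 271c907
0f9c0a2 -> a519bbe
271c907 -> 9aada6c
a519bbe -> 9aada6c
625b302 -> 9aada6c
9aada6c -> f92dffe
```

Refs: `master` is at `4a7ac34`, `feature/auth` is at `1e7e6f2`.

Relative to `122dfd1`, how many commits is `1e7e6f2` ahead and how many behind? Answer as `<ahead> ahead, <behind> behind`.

4 ahead, 5 behind

Reachable from 1e7e6f2: {0f9c0a2, 1e7e6f2, 9aada6c, a519bbe, b30b379, b7487d5, f92dffe, fe38d13}.
Reachable from 122dfd1: {0f9c0a2, 122dfd1, 271c907, 9aada6c, 9d4859c, a519bbe, ca2ee4a, db60703, f92dffe}.
Only in 1e7e6f2's history (ahead): {1e7e6f2, b30b379, b7487d5, fe38d13} — 4.
Only in 122dfd1's history (behind): {122dfd1, 271c907, 9d4859c, ca2ee4a, db60703} — 5.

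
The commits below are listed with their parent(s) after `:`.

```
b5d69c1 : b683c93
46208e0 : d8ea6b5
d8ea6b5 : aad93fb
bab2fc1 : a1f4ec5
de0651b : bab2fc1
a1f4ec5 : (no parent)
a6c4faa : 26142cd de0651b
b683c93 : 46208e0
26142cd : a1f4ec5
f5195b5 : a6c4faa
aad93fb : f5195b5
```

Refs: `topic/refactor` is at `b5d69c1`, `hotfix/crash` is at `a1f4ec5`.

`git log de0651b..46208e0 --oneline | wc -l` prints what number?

Reachable from 46208e0: {26142cd, 46208e0, a1f4ec5, a6c4faa, aad93fb, bab2fc1, d8ea6b5, de0651b, f5195b5}.
Reachable from de0651b: {a1f4ec5, bab2fc1, de0651b}.
In 46208e0's history but not de0651b's: {26142cd, 46208e0, a6c4faa, aad93fb, d8ea6b5, f5195b5} — 6 commits.

6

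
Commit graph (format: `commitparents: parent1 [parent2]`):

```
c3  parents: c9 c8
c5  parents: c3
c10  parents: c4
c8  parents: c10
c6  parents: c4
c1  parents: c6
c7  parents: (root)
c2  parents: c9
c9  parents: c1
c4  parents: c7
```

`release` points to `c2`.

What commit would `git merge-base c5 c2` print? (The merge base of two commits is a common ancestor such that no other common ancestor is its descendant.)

c9

Ancestors of c5: {c1, c10, c3, c4, c5, c6, c7, c8, c9}.
Ancestors of c2: {c1, c2, c4, c6, c7, c9}.
Common ancestors: {c1, c4, c6, c7, c9}.
Among these, c9 is not an ancestor of any other common ancestor — it is the merge base.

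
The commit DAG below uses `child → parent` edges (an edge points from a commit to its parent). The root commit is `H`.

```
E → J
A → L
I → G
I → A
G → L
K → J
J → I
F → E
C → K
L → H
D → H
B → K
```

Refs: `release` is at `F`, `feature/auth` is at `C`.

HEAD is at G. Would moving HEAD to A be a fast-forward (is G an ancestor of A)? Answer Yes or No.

A fast-forward from G to A is possible iff G is an ancestor of A.
Ancestors of A: {A, H, L}.
G is not among them, so fast-forward is not possible.

No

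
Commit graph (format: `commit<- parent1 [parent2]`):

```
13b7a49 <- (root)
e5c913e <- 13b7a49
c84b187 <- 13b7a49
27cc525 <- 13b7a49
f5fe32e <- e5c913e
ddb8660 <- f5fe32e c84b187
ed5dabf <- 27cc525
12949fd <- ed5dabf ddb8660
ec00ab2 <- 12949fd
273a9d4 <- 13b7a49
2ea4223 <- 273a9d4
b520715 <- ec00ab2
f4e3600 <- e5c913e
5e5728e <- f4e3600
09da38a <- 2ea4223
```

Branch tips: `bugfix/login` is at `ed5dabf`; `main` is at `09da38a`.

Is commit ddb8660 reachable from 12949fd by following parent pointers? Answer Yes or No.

Yes

Ancestors of 12949fd (commits reachable by following parents): {12949fd, 13b7a49, 27cc525, c84b187, ddb8660, e5c913e, ed5dabf, f5fe32e}.
ddb8660 is in that set, so it is an ancestor of 12949fd.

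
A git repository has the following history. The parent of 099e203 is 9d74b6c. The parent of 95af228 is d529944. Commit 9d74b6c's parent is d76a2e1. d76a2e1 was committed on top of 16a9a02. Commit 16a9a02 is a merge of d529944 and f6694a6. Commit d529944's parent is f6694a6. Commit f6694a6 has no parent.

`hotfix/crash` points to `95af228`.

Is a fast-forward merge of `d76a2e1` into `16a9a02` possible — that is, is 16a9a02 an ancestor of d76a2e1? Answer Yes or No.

A fast-forward from 16a9a02 to d76a2e1 is possible iff 16a9a02 is an ancestor of d76a2e1.
Ancestors of d76a2e1: {16a9a02, d529944, d76a2e1, f6694a6}.
16a9a02 is among them, so fast-forward is possible.

Yes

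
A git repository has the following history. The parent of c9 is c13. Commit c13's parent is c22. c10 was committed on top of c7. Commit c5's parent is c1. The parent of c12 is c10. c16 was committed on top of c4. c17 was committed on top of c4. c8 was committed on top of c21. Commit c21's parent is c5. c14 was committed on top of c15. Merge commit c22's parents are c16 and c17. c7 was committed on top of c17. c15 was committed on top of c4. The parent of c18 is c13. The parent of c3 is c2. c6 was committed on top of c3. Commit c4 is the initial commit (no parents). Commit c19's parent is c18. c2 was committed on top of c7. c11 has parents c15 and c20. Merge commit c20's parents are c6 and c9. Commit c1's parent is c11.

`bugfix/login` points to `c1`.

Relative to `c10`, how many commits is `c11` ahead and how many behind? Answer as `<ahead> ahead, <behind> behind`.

10 ahead, 1 behind

Reachable from c11: {c11, c13, c15, c16, c17, c2, c20, c22, c3, c4, c6, c7, c9}.
Reachable from c10: {c10, c17, c4, c7}.
Only in c11's history (ahead): {c11, c13, c15, c16, c2, c20, c22, c3, c6, c9} — 10.
Only in c10's history (behind): {c10} — 1.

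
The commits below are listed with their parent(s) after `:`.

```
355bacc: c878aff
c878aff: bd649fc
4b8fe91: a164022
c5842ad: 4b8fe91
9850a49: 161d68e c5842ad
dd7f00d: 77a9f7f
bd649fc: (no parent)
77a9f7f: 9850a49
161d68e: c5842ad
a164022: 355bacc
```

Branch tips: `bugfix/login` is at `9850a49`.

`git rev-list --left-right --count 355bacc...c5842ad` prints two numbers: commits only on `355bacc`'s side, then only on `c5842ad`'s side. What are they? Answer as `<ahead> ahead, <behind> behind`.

0 ahead, 3 behind

Reachable from 355bacc: {355bacc, bd649fc, c878aff}.
Reachable from c5842ad: {355bacc, 4b8fe91, a164022, bd649fc, c5842ad, c878aff}.
Only in 355bacc's history (ahead): {} — 0.
Only in c5842ad's history (behind): {4b8fe91, a164022, c5842ad} — 3.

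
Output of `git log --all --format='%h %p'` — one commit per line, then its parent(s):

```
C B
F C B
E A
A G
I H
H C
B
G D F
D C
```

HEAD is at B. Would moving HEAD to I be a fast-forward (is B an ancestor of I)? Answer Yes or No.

A fast-forward from B to I is possible iff B is an ancestor of I.
Ancestors of I: {B, C, H, I}.
B is among them, so fast-forward is possible.

Yes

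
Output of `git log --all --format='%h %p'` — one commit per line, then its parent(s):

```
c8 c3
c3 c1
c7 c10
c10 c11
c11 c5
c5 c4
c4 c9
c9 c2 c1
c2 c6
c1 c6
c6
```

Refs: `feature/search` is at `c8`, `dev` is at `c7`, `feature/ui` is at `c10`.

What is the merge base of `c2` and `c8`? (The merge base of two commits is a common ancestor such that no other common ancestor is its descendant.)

c6

Ancestors of c2: {c2, c6}.
Ancestors of c8: {c1, c3, c6, c8}.
Common ancestors: {c6}.
The only common ancestor is c6, so it is the merge base.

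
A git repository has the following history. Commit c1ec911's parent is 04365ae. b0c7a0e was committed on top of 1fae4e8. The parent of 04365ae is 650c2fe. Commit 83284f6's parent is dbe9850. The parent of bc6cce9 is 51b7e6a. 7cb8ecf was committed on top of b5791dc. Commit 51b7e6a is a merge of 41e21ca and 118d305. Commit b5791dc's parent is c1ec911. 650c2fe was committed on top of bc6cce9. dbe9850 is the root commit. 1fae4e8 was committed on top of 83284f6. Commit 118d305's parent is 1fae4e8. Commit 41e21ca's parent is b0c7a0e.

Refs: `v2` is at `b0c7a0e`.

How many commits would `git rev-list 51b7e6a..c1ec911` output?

4

Reachable from c1ec911: {04365ae, 118d305, 1fae4e8, 41e21ca, 51b7e6a, 650c2fe, 83284f6, b0c7a0e, bc6cce9, c1ec911, dbe9850}.
Reachable from 51b7e6a: {118d305, 1fae4e8, 41e21ca, 51b7e6a, 83284f6, b0c7a0e, dbe9850}.
In c1ec911's history but not 51b7e6a's: {04365ae, 650c2fe, bc6cce9, c1ec911} — 4 commits.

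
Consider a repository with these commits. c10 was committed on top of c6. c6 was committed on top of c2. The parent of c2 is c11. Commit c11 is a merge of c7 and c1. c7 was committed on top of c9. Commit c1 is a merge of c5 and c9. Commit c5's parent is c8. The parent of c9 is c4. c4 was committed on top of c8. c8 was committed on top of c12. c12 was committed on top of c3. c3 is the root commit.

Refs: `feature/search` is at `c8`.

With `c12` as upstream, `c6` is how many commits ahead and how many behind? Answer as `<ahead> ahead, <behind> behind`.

Reachable from c6: {c1, c11, c12, c2, c3, c4, c5, c6, c7, c8, c9}.
Reachable from c12: {c12, c3}.
Only in c6's history (ahead): {c1, c11, c2, c4, c5, c6, c7, c8, c9} — 9.
Only in c12's history (behind): {} — 0.

9 ahead, 0 behind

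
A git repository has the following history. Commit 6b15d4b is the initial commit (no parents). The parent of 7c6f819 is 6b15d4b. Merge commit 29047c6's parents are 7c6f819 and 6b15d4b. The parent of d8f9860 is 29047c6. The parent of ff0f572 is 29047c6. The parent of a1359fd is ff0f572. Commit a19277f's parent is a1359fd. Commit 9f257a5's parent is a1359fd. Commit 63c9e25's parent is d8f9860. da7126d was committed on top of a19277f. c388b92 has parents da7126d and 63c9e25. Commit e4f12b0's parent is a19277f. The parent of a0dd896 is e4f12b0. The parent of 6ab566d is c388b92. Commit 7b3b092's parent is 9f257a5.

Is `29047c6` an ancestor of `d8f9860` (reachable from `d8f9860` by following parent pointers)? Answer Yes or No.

Yes

Ancestors of d8f9860 (commits reachable by following parents): {29047c6, 6b15d4b, 7c6f819, d8f9860}.
29047c6 is in that set, so it is an ancestor of d8f9860.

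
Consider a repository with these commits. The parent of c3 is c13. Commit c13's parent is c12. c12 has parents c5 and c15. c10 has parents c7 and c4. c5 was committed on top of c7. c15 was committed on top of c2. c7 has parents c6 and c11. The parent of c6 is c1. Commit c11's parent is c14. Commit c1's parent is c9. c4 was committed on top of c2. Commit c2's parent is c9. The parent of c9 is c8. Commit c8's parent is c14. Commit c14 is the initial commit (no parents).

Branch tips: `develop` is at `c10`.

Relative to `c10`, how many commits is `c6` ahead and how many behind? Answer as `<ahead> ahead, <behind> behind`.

Reachable from c6: {c1, c14, c6, c8, c9}.
Reachable from c10: {c1, c10, c11, c14, c2, c4, c6, c7, c8, c9}.
Only in c6's history (ahead): {} — 0.
Only in c10's history (behind): {c10, c11, c2, c4, c7} — 5.

0 ahead, 5 behind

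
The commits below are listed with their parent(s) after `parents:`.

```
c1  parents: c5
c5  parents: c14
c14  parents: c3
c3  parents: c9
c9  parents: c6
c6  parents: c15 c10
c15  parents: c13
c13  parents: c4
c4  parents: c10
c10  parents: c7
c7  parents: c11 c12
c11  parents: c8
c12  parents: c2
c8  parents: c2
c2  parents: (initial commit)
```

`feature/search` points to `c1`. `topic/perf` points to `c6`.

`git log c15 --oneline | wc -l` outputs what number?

9

Walking parent pointers from c15: reachable set = {c10, c11, c12, c13, c15, c2, c4, c7, c8}.
That is 9 commits.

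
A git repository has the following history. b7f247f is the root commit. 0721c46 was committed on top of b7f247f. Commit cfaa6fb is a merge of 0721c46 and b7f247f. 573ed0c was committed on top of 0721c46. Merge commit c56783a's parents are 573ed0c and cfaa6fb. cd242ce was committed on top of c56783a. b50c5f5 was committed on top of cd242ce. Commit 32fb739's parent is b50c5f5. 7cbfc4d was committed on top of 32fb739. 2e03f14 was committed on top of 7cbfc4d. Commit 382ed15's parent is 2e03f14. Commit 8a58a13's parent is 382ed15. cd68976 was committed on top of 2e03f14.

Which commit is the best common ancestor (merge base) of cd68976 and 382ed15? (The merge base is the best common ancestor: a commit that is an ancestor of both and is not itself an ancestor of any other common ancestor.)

Ancestors of cd68976: {0721c46, 2e03f14, 32fb739, 573ed0c, 7cbfc4d, b50c5f5, b7f247f, c56783a, cd242ce, cd68976, cfaa6fb}.
Ancestors of 382ed15: {0721c46, 2e03f14, 32fb739, 382ed15, 573ed0c, 7cbfc4d, b50c5f5, b7f247f, c56783a, cd242ce, cfaa6fb}.
Common ancestors: {0721c46, 2e03f14, 32fb739, 573ed0c, 7cbfc4d, b50c5f5, b7f247f, c56783a, cd242ce, cfaa6fb}.
Among these, 2e03f14 is not an ancestor of any other common ancestor — it is the merge base.

2e03f14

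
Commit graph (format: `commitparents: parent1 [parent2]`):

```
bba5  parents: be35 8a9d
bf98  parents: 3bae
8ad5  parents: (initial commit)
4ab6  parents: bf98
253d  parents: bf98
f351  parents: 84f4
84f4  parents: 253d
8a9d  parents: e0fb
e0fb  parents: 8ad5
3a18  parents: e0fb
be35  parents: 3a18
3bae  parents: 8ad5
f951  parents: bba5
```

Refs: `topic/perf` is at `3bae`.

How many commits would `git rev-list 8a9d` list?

3

Walking parent pointers from 8a9d: reachable set = {8a9d, 8ad5, e0fb}.
That is 3 commits.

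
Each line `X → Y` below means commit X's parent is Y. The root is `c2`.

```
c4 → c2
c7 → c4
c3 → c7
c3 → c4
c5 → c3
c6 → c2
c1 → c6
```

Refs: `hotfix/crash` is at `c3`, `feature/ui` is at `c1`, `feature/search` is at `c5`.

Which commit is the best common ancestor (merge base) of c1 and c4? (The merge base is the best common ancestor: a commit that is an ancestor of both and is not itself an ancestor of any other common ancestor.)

Ancestors of c1: {c1, c2, c6}.
Ancestors of c4: {c2, c4}.
Common ancestors: {c2}.
The only common ancestor is c2, so it is the merge base.

c2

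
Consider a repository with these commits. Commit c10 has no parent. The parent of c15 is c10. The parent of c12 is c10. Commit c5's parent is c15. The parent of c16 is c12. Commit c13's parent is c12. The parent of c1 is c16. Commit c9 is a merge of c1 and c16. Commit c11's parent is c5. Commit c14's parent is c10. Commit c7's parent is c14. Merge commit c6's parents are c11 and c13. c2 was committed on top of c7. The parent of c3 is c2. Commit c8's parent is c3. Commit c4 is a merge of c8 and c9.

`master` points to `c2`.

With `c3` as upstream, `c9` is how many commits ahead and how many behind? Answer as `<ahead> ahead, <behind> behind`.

Reachable from c9: {c1, c10, c12, c16, c9}.
Reachable from c3: {c10, c14, c2, c3, c7}.
Only in c9's history (ahead): {c1, c12, c16, c9} — 4.
Only in c3's history (behind): {c14, c2, c3, c7} — 4.

4 ahead, 4 behind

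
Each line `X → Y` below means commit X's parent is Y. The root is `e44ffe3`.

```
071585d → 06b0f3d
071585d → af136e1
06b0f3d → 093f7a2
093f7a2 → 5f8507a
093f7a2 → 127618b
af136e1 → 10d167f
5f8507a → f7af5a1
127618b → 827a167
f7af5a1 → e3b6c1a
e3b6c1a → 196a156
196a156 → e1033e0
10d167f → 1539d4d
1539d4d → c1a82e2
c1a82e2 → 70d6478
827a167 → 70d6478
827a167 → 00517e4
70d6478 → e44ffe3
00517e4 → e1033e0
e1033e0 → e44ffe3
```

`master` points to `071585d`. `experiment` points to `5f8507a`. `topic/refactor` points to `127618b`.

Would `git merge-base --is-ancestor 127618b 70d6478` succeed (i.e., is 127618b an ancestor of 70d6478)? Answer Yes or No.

No

Ancestors of 70d6478: {70d6478, e44ffe3}.
127618b is not in that set, so it is not an ancestor of 70d6478.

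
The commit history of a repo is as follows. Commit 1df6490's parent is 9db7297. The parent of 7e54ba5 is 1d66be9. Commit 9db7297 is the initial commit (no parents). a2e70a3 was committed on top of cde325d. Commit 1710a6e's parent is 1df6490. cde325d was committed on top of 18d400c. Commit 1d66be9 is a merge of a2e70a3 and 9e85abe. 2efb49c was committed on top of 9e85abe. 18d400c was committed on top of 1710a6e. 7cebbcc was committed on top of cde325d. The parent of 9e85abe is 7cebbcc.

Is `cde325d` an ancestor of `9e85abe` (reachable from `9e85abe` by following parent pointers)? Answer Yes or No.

Ancestors of 9e85abe (commits reachable by following parents): {1710a6e, 18d400c, 1df6490, 7cebbcc, 9db7297, 9e85abe, cde325d}.
cde325d is in that set, so it is an ancestor of 9e85abe.

Yes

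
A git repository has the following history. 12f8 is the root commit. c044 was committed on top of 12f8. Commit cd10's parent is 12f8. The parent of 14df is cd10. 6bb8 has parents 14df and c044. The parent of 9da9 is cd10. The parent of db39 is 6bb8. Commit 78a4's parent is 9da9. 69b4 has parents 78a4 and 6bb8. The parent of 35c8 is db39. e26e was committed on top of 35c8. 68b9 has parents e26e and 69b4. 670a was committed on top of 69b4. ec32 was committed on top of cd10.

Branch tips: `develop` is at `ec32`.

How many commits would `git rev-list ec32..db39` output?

4

Reachable from db39: {12f8, 14df, 6bb8, c044, cd10, db39}.
Reachable from ec32: {12f8, cd10, ec32}.
In db39's history but not ec32's: {14df, 6bb8, c044, db39} — 4 commits.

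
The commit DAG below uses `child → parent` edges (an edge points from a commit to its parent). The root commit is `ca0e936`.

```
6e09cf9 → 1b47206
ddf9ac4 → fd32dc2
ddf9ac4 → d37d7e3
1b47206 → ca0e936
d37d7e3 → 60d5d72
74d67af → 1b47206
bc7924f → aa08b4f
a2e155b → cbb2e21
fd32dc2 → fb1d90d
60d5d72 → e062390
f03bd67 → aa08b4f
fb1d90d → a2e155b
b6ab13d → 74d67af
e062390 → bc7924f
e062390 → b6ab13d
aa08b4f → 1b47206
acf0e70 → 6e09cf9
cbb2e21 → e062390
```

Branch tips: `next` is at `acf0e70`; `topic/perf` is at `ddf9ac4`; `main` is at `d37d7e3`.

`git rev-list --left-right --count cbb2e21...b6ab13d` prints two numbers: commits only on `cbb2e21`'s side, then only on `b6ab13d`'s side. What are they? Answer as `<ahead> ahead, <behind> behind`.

4 ahead, 0 behind

Reachable from cbb2e21: {1b47206, 74d67af, aa08b4f, b6ab13d, bc7924f, ca0e936, cbb2e21, e062390}.
Reachable from b6ab13d: {1b47206, 74d67af, b6ab13d, ca0e936}.
Only in cbb2e21's history (ahead): {aa08b4f, bc7924f, cbb2e21, e062390} — 4.
Only in b6ab13d's history (behind): {} — 0.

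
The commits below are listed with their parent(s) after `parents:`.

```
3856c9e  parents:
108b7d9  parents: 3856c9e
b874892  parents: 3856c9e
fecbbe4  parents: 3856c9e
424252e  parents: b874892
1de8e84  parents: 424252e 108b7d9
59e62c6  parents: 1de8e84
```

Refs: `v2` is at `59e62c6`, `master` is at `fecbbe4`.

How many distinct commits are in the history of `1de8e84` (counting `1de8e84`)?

5

Walking parent pointers from 1de8e84: reachable set = {108b7d9, 1de8e84, 3856c9e, 424252e, b874892}.
That is 5 commits.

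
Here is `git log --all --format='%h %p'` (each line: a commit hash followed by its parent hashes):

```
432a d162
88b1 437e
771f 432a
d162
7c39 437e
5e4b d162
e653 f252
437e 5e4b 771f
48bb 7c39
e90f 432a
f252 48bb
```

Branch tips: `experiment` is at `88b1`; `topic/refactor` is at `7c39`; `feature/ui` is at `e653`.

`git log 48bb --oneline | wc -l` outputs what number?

7

Walking parent pointers from 48bb: reachable set = {432a, 437e, 48bb, 5e4b, 771f, 7c39, d162}.
That is 7 commits.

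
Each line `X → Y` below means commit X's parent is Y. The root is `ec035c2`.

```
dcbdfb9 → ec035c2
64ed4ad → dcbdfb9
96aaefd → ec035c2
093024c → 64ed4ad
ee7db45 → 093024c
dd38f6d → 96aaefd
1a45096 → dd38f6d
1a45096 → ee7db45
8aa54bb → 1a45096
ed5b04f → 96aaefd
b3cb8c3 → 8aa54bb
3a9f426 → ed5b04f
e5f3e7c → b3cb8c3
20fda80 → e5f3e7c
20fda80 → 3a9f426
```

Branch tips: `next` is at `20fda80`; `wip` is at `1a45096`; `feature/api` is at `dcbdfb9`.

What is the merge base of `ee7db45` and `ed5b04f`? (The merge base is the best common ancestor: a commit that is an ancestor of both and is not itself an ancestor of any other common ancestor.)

Ancestors of ee7db45: {093024c, 64ed4ad, dcbdfb9, ec035c2, ee7db45}.
Ancestors of ed5b04f: {96aaefd, ec035c2, ed5b04f}.
Common ancestors: {ec035c2}.
The only common ancestor is ec035c2, so it is the merge base.

ec035c2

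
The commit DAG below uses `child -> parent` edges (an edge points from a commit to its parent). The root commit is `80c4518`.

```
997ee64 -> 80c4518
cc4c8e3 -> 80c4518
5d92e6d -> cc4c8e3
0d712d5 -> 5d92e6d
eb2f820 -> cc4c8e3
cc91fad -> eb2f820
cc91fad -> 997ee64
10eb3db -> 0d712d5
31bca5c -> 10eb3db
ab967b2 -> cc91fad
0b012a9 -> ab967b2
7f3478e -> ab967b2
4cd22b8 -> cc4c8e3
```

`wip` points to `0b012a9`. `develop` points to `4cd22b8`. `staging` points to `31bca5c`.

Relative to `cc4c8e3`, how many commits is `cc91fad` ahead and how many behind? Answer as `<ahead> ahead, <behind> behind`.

3 ahead, 0 behind

Reachable from cc91fad: {80c4518, 997ee64, cc4c8e3, cc91fad, eb2f820}.
Reachable from cc4c8e3: {80c4518, cc4c8e3}.
Only in cc91fad's history (ahead): {997ee64, cc91fad, eb2f820} — 3.
Only in cc4c8e3's history (behind): {} — 0.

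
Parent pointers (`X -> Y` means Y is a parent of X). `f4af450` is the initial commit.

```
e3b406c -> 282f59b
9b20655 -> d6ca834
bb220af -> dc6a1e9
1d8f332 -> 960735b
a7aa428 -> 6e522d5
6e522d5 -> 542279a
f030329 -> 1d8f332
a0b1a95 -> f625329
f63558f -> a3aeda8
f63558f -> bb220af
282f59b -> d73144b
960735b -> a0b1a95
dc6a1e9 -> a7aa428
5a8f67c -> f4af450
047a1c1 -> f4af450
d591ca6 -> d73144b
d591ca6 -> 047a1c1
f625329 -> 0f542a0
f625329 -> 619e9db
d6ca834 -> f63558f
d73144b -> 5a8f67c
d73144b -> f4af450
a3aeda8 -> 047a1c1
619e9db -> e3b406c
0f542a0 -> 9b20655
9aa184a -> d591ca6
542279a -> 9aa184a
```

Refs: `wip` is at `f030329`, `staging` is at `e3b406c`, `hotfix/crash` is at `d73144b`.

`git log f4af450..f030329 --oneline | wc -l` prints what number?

Reachable from f030329: {047a1c1, 0f542a0, 1d8f332, 282f59b, 542279a, 5a8f67c, 619e9db, 6e522d5, 960735b, 9aa184a, 9b20655, a0b1a95, a3aeda8, a7aa428, bb220af, d591ca6, d6ca834, d73144b, dc6a1e9, e3b406c, f030329, f4af450, f625329, f63558f}.
Reachable from f4af450: {f4af450}.
In f030329's history but not f4af450's: {047a1c1, 0f542a0, 1d8f332, 282f59b, 542279a, 5a8f67c, 619e9db, 6e522d5, 960735b, 9aa184a, 9b20655, a0b1a95, a3aeda8, a7aa428, bb220af, d591ca6, d6ca834, d73144b, dc6a1e9, e3b406c, f030329, f625329, f63558f} — 23 commits.

23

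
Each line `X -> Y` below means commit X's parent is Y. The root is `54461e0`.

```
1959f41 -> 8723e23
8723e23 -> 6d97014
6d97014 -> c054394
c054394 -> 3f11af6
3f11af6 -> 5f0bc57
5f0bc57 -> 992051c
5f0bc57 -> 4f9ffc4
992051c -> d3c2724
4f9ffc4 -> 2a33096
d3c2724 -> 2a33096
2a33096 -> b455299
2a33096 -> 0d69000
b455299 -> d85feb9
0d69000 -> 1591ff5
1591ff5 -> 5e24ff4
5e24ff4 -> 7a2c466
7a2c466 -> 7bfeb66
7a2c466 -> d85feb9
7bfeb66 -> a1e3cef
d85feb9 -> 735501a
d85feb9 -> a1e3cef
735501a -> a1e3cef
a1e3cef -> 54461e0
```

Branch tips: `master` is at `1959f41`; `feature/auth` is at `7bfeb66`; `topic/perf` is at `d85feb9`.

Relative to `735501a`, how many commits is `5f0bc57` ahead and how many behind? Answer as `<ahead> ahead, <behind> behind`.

12 ahead, 0 behind

Reachable from 5f0bc57: {0d69000, 1591ff5, 2a33096, 4f9ffc4, 54461e0, 5e24ff4, 5f0bc57, 735501a, 7a2c466, 7bfeb66, 992051c, a1e3cef, b455299, d3c2724, d85feb9}.
Reachable from 735501a: {54461e0, 735501a, a1e3cef}.
Only in 5f0bc57's history (ahead): {0d69000, 1591ff5, 2a33096, 4f9ffc4, 5e24ff4, 5f0bc57, 7a2c466, 7bfeb66, 992051c, b455299, d3c2724, d85feb9} — 12.
Only in 735501a's history (behind): {} — 0.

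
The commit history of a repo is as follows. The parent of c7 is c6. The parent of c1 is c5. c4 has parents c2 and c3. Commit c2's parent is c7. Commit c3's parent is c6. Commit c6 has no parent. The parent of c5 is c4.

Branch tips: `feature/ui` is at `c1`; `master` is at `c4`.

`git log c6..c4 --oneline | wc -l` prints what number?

Reachable from c4: {c2, c3, c4, c6, c7}.
Reachable from c6: {c6}.
In c4's history but not c6's: {c2, c3, c4, c7} — 4 commits.

4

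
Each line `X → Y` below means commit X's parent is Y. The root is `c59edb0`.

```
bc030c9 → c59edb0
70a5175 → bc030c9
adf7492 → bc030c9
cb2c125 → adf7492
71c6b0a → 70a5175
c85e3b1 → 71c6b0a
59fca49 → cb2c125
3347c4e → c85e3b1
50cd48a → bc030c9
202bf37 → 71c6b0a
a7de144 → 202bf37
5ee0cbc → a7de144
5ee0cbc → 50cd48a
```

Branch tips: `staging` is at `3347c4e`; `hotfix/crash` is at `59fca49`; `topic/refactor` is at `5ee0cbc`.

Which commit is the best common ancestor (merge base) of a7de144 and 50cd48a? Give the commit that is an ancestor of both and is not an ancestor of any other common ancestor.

Ancestors of a7de144: {202bf37, 70a5175, 71c6b0a, a7de144, bc030c9, c59edb0}.
Ancestors of 50cd48a: {50cd48a, bc030c9, c59edb0}.
Common ancestors: {bc030c9, c59edb0}.
Among these, bc030c9 is not an ancestor of any other common ancestor — it is the merge base.

bc030c9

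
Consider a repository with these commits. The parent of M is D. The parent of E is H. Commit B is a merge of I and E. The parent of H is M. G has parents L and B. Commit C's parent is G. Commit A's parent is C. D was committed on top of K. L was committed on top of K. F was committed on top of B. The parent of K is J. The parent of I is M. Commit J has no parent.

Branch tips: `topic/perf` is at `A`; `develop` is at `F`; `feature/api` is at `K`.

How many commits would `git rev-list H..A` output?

7

Reachable from A: {A, B, C, D, E, G, H, I, J, K, L, M}.
Reachable from H: {D, H, J, K, M}.
In A's history but not H's: {A, B, C, E, G, I, L} — 7 commits.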